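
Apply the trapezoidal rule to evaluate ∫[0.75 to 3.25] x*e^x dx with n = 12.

f(x) = x*e^x
a = 0.75, b = 3.25, n = 12
h = (b - a)/n = 0.208333

Trapezoidal rule: (h/2)[f(x₀) + 2f(x₁) + 2f(x₂) + ... + f(xₙ)]

x_0 = 0.7500, f(x_0) = 1.587750, coefficient = 1
x_1 = 0.9583, f(x_1) = 2.498708, coefficient = 2
x_2 = 1.1667, f(x_2) = 3.746482, coefficient = 2
x_3 = 1.3750, f(x_3) = 5.438230, coefficient = 2
x_4 = 1.5833, f(x_4) = 7.712679, coefficient = 2
x_5 = 1.7917, f(x_5) = 10.749002, coefficient = 2
x_6 = 2.0000, f(x_6) = 14.778112, coefficient = 2
x_7 = 2.2083, f(x_7) = 20.097017, coefficient = 2
x_8 = 2.4167, f(x_8) = 27.087053, coefficient = 2
x_9 = 2.6250, f(x_9) = 36.237007, coefficient = 2
x_10 = 2.8333, f(x_10) = 48.172446, coefficient = 2
x_11 = 3.0417, f(x_11) = 63.692848, coefficient = 2
x_12 = 3.2500, f(x_12) = 83.818605, coefficient = 1

I ≈ (0.208333/2) × 565.825527 = 58.940159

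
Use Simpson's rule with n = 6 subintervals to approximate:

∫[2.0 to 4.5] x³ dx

f(x) = x³
a = 2.0, b = 4.5, n = 6
h = (b - a)/n = 0.416667

Simpson's rule: (h/3)[f(x₀) + 4f(x₁) + 2f(x₂) + ... + f(xₙ)]

x_0 = 2.0000, f(x_0) = 8.000000, coefficient = 1
x_1 = 2.4167, f(x_1) = 14.114005, coefficient = 4
x_2 = 2.8333, f(x_2) = 22.745370, coefficient = 2
x_3 = 3.2500, f(x_3) = 34.328125, coefficient = 4
x_4 = 3.6667, f(x_4) = 49.296296, coefficient = 2
x_5 = 4.0833, f(x_5) = 68.083912, coefficient = 4
x_6 = 4.5000, f(x_6) = 91.125000, coefficient = 1

I ≈ (0.416667/3) × 709.312500 = 98.515625
Exact value: 98.515625
Error: 0.000000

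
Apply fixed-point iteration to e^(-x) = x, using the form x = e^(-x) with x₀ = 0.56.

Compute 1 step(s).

Equation: e^(-x) = x
Fixed-point form: x = e^(-x)
x₀ = 0.56

x_1 = g(0.560000) = 0.571209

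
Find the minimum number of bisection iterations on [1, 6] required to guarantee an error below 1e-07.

We need (b-a)/2^n ≤ 1e-07
(6 - 1)/2^n ≤ 1e-07
5/2^n ≤ 1e-07
2^n ≥ 50000000
n ≥ log₂(50000000) = 25.58
n ≥ 26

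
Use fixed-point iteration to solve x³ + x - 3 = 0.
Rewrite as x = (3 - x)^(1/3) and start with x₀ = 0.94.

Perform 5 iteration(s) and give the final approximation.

Equation: x³ + x - 3 = 0
Fixed-point form: x = (3 - x)^(1/3)
x₀ = 0.94

x_1 = g(0.940000) = 1.272396
x_2 = g(1.272396) = 1.199908
x_3 = g(1.199908) = 1.216461
x_4 = g(1.216461) = 1.212721
x_5 = g(1.212721) = 1.213568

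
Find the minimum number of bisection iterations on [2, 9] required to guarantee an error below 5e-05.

We need (b-a)/2^n ≤ 5e-05
(9 - 2)/2^n ≤ 5e-05
7/2^n ≤ 5e-05
2^n ≥ 140000
n ≥ log₂(140000) = 17.10
n ≥ 18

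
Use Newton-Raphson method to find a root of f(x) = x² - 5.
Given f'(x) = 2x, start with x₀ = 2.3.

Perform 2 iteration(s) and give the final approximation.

f(x) = x² - 5
f'(x) = 2x
x₀ = 2.3

Newton-Raphson formula: x_{n+1} = x_n - f(x_n)/f'(x_n)

Iteration 1:
  f(2.300000) = 0.290000
  f'(2.300000) = 4.600000
  x_1 = 2.300000 - 0.290000/4.600000 = 2.236957
Iteration 2:
  f(2.236957) = 0.003974
  f'(2.236957) = 4.473913
  x_2 = 2.236957 - 0.003974/4.473913 = 2.236068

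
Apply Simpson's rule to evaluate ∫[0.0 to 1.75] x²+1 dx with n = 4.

f(x) = x²+1
a = 0.0, b = 1.75, n = 4
h = (b - a)/n = 0.437500

Simpson's rule: (h/3)[f(x₀) + 4f(x₁) + 2f(x₂) + ... + f(xₙ)]

x_0 = 0.0000, f(x_0) = 1.000000, coefficient = 1
x_1 = 0.4375, f(x_1) = 1.191406, coefficient = 4
x_2 = 0.8750, f(x_2) = 1.765625, coefficient = 2
x_3 = 1.3125, f(x_3) = 2.722656, coefficient = 4
x_4 = 1.7500, f(x_4) = 4.062500, coefficient = 1

I ≈ (0.437500/3) × 24.250000 = 3.536458
Exact value: 3.536458
Error: 0.000000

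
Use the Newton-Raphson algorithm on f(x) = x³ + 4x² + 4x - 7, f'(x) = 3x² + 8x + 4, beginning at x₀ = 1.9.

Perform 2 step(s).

f(x) = x³ + 4x² + 4x - 7
f'(x) = 3x² + 8x + 4
x₀ = 1.9

Newton-Raphson formula: x_{n+1} = x_n - f(x_n)/f'(x_n)

Iteration 1:
  f(1.900000) = 21.899000
  f'(1.900000) = 30.030000
  x_1 = 1.900000 - 21.899000/30.030000 = 1.170763
Iteration 2:
  f(1.170763) = 4.770537
  f'(1.170763) = 17.478156
  x_2 = 1.170763 - 4.770537/17.478156 = 0.897820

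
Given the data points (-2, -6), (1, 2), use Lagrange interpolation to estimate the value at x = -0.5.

Lagrange interpolation formula:
P(x) = Σ yᵢ × Lᵢ(x)
where Lᵢ(x) = Π_{j≠i} (x - xⱼ)/(xᵢ - xⱼ)

L_0(-0.5) = (-0.5 - 1)/(-2 - 1) = 0.500000
L_1(-0.5) = (-0.5 - (-2))/(1 - (-2)) = 0.500000

P(-0.5) = (-6)×L_0(-0.5) + 2×L_1(-0.5)
P(-0.5) = -2.000000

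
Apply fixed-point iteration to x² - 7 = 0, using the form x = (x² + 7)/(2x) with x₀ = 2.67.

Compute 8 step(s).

Equation: x² - 7 = 0
Fixed-point form: x = (x² + 7)/(2x)
x₀ = 2.67

x_1 = g(2.670000) = 2.645861
x_2 = g(2.645861) = 2.645751
x_3 = g(2.645751) = 2.645751
x_4 = g(2.645751) = 2.645751
x_5 = g(2.645751) = 2.645751
x_6 = g(2.645751) = 2.645751
x_7 = g(2.645751) = 2.645751
x_8 = g(2.645751) = 2.645751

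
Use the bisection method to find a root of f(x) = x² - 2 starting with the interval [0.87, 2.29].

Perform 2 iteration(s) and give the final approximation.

f(x) = x² - 2
Initial interval: [0.87, 2.29]

Iteration 1:
  c_1 = (0.870000 + 2.290000)/2 = 1.580000
  f(c_1) = f(1.580000) = 0.496400
  f(a) × f(c) < 0, new interval: [0.870000, 1.580000]
Iteration 2:
  c_2 = (0.870000 + 1.580000)/2 = 1.225000
  f(c_2) = f(1.225000) = -0.499375
  f(a) × f(c) ≥ 0, new interval: [1.225000, 1.580000]

After 2 iteration(s), the approximation is c_2 = 1.225000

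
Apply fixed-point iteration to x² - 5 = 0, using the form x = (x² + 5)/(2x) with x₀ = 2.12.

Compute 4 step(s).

Equation: x² - 5 = 0
Fixed-point form: x = (x² + 5)/(2x)
x₀ = 2.12

x_1 = g(2.120000) = 2.239245
x_2 = g(2.239245) = 2.236070
x_3 = g(2.236070) = 2.236068
x_4 = g(2.236068) = 2.236068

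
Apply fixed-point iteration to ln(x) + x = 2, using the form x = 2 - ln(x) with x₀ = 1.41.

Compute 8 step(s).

Equation: ln(x) + x = 2
Fixed-point form: x = 2 - ln(x)
x₀ = 1.41

x_1 = g(1.410000) = 1.656410
x_2 = g(1.656410) = 1.495347
x_3 = g(1.495347) = 1.597642
x_4 = g(1.597642) = 1.531471
x_5 = g(1.531471) = 1.573771
x_6 = g(1.573771) = 1.546525
x_7 = g(1.546525) = 1.563989
x_8 = g(1.563989) = 1.552760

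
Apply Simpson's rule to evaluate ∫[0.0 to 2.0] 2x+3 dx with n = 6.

f(x) = 2x+3
a = 0.0, b = 2.0, n = 6
h = (b - a)/n = 0.333333

Simpson's rule: (h/3)[f(x₀) + 4f(x₁) + 2f(x₂) + ... + f(xₙ)]

x_0 = 0.0000, f(x_0) = 3.000000, coefficient = 1
x_1 = 0.3333, f(x_1) = 3.666667, coefficient = 4
x_2 = 0.6667, f(x_2) = 4.333333, coefficient = 2
x_3 = 1.0000, f(x_3) = 5.000000, coefficient = 4
x_4 = 1.3333, f(x_4) = 5.666667, coefficient = 2
x_5 = 1.6667, f(x_5) = 6.333333, coefficient = 4
x_6 = 2.0000, f(x_6) = 7.000000, coefficient = 1

I ≈ (0.333333/3) × 90.000000 = 10.000000
Exact value: 10.000000
Error: 0.000000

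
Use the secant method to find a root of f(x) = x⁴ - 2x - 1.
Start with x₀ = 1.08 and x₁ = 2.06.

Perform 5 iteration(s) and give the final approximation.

f(x) = x⁴ - 2x - 1
x₀ = 1.08, x₁ = 2.06

Secant formula: x_{n+1} = x_n - f(x_n)(x_n - x_{n-1})/(f(x_n) - f(x_{n-1}))

Iteration 1:
  f(1.080000) = -1.799511
  f(2.060000) = 12.888141
  x_2 = 2.060000 - 12.888141×(2.060000 - 1.080000)/(12.888141 - (-1.799511))
       = 1.200068
Iteration 2:
  f(2.060000) = 12.888141
  f(1.200068) = -1.326065
  x_3 = 1.200068 - (-1.326065)×(1.200068 - 2.060000)/(-1.326065 - 12.888141)
       = 1.280293
Iteration 3:
  f(1.200068) = -1.326065
  f(1.280293) = -0.873775
  x_4 = 1.280293 - (-0.873775)×(1.280293 - 1.200068)/(-0.873775 - (-1.326065))
       = 1.435278
Iteration 4:
  f(1.280293) = -0.873775
  f(1.435278) = 0.373134
  x_5 = 1.435278 - 0.373134×(1.435278 - 1.280293)/(0.373134 - (-0.873775))
       = 1.388899
Iteration 5:
  f(1.435278) = 0.373134
  f(1.388899) = -0.056603
  x_6 = 1.388899 - (-0.056603)×(1.388899 - 1.435278)/(-0.056603 - 0.373134)
       = 1.395008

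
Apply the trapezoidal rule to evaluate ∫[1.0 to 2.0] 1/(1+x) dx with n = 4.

f(x) = 1/(1+x)
a = 1.0, b = 2.0, n = 4
h = (b - a)/n = 0.250000

Trapezoidal rule: (h/2)[f(x₀) + 2f(x₁) + 2f(x₂) + ... + f(xₙ)]

x_0 = 1.0000, f(x_0) = 0.500000, coefficient = 1
x_1 = 1.2500, f(x_1) = 0.444444, coefficient = 2
x_2 = 1.5000, f(x_2) = 0.400000, coefficient = 2
x_3 = 1.7500, f(x_3) = 0.363636, coefficient = 2
x_4 = 2.0000, f(x_4) = 0.333333, coefficient = 1

I ≈ (0.250000/2) × 3.249495 = 0.406187
Exact value: 0.405465
Error: 0.000722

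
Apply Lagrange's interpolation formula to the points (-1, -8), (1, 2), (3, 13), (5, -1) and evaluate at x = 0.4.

Lagrange interpolation formula:
P(x) = Σ yᵢ × Lᵢ(x)
where Lᵢ(x) = Π_{j≠i} (x - xⱼ)/(xᵢ - xⱼ)

L_0(0.4) = (0.4 - 1)/(-1 - 1) × (0.4 - 3)/(-1 - 3) × (0.4 - 5)/(-1 - 5) = 0.149500
L_1(0.4) = (0.4 - (-1))/(1 - (-1)) × (0.4 - 3)/(1 - 3) × (0.4 - 5)/(1 - 5) = 1.046500
L_2(0.4) = (0.4 - (-1))/(3 - (-1)) × (0.4 - 1)/(3 - 1) × (0.4 - 5)/(3 - 5) = -0.241500
L_3(0.4) = (0.4 - (-1))/(5 - (-1)) × (0.4 - 1)/(5 - 1) × (0.4 - 3)/(5 - 3) = 0.045500

P(0.4) = (-8)×L_0(0.4) + 2×L_1(0.4) + 13×L_2(0.4) + (-1)×L_3(0.4)
P(0.4) = -2.288000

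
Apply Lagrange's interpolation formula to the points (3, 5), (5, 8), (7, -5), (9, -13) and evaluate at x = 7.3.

Lagrange interpolation formula:
P(x) = Σ yᵢ × Lᵢ(x)
where Lᵢ(x) = Π_{j≠i} (x - xⱼ)/(xᵢ - xⱼ)

L_0(7.3) = (7.3 - 5)/(3 - 5) × (7.3 - 7)/(3 - 7) × (7.3 - 9)/(3 - 9) = 0.024437
L_1(7.3) = (7.3 - 3)/(5 - 3) × (7.3 - 7)/(5 - 7) × (7.3 - 9)/(5 - 9) = -0.137062
L_2(7.3) = (7.3 - 3)/(7 - 3) × (7.3 - 5)/(7 - 5) × (7.3 - 9)/(7 - 9) = 1.050812
L_3(7.3) = (7.3 - 3)/(9 - 3) × (7.3 - 5)/(9 - 5) × (7.3 - 7)/(9 - 7) = 0.061812

P(7.3) = 5×L_0(7.3) + 8×L_1(7.3) + (-5)×L_2(7.3) + (-13)×L_3(7.3)
P(7.3) = -7.031937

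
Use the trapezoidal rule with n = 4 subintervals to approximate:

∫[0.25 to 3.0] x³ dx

f(x) = x³
a = 0.25, b = 3.0, n = 4
h = (b - a)/n = 0.687500

Trapezoidal rule: (h/2)[f(x₀) + 2f(x₁) + 2f(x₂) + ... + f(xₙ)]

x_0 = 0.2500, f(x_0) = 0.015625, coefficient = 1
x_1 = 0.9375, f(x_1) = 0.823975, coefficient = 2
x_2 = 1.6250, f(x_2) = 4.291016, coefficient = 2
x_3 = 2.3125, f(x_3) = 12.366455, coefficient = 2
x_4 = 3.0000, f(x_4) = 27.000000, coefficient = 1

I ≈ (0.687500/2) × 61.978516 = 21.305115
Exact value: 20.249023
Error: 1.056091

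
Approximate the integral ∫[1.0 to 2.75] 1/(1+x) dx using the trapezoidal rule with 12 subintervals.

f(x) = 1/(1+x)
a = 1.0, b = 2.75, n = 12
h = (b - a)/n = 0.145833

Trapezoidal rule: (h/2)[f(x₀) + 2f(x₁) + 2f(x₂) + ... + f(xₙ)]

x_0 = 1.0000, f(x_0) = 0.500000, coefficient = 1
x_1 = 1.1458, f(x_1) = 0.466019, coefficient = 2
x_2 = 1.2917, f(x_2) = 0.436364, coefficient = 2
x_3 = 1.4375, f(x_3) = 0.410256, coefficient = 2
x_4 = 1.5833, f(x_4) = 0.387097, coefficient = 2
x_5 = 1.7292, f(x_5) = 0.366412, coefficient = 2
x_6 = 1.8750, f(x_6) = 0.347826, coefficient = 2
x_7 = 2.0208, f(x_7) = 0.331034, coefficient = 2
x_8 = 2.1667, f(x_8) = 0.315789, coefficient = 2
x_9 = 2.3125, f(x_9) = 0.301887, coefficient = 2
x_10 = 2.4583, f(x_10) = 0.289157, coefficient = 2
x_11 = 2.6042, f(x_11) = 0.277457, coefficient = 2
x_12 = 2.7500, f(x_12) = 0.266667, coefficient = 1

I ≈ (0.145833/2) × 8.625264 = 0.628925
Exact value: 0.628609
Error: 0.000317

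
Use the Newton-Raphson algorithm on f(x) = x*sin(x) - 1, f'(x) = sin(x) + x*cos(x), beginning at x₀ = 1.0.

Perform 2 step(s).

f(x) = x*sin(x) - 1
f'(x) = sin(x) + x*cos(x)
x₀ = 1.0

Newton-Raphson formula: x_{n+1} = x_n - f(x_n)/f'(x_n)

Iteration 1:
  f(1.000000) = -0.158529
  f'(1.000000) = 1.381773
  x_1 = 1.000000 - (-0.158529)/1.381773 = 1.114729
Iteration 2:
  f(1.114729) = 0.000794
  f'(1.114729) = 1.388741
  x_2 = 1.114729 - 0.000794/1.388741 = 1.114157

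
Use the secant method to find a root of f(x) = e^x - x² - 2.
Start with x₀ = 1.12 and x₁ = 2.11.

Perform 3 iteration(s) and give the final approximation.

f(x) = e^x - x² - 2
x₀ = 1.12, x₁ = 2.11

Secant formula: x_{n+1} = x_n - f(x_n)(x_n - x_{n-1})/(f(x_n) - f(x_{n-1}))

Iteration 1:
  f(1.120000) = -0.189546
  f(2.110000) = 1.796141
  x_2 = 2.110000 - 1.796141×(2.110000 - 1.120000)/(1.796141 - (-0.189546))
       = 1.214501
Iteration 2:
  f(2.110000) = 1.796141
  f(1.214501) = -0.106400
  x_3 = 1.214501 - (-0.106400)×(1.214501 - 2.110000)/(-0.106400 - 1.796141)
       = 1.264582
Iteration 3:
  f(1.214501) = -0.106400
  f(1.264582) = -0.057555
  x_4 = 1.264582 - (-0.057555)×(1.264582 - 1.214501)/(-0.057555 - (-0.106400))
       = 1.323595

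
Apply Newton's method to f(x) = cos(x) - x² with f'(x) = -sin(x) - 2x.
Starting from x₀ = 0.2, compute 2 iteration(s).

f(x) = cos(x) - x²
f'(x) = -sin(x) - 2x
x₀ = 0.2

Newton-Raphson formula: x_{n+1} = x_n - f(x_n)/f'(x_n)

Iteration 1:
  f(0.200000) = 0.940067
  f'(0.200000) = -0.598669
  x_1 = 0.200000 - 0.940067/(-0.598669) = 1.770260
Iteration 2:
  f(1.770260) = -3.331965
  f'(1.770260) = -4.520693
  x_2 = 1.770260 - (-3.331965)/(-4.520693) = 1.033213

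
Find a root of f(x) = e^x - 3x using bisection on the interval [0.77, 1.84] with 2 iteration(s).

f(x) = e^x - 3x
Initial interval: [0.77, 1.84]

Iteration 1:
  c_1 = (0.770000 + 1.840000)/2 = 1.305000
  f(c_1) = f(1.305000) = -0.227311
  f(a) × f(c) ≥ 0, new interval: [1.305000, 1.840000]
Iteration 2:
  c_2 = (1.305000 + 1.840000)/2 = 1.572500
  f(c_2) = f(1.572500) = 0.101180
  f(a) × f(c) < 0, new interval: [1.305000, 1.572500]

After 2 iteration(s), the approximation is c_2 = 1.572500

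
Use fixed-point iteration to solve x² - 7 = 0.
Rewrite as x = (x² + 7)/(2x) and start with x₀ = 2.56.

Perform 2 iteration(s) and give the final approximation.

Equation: x² - 7 = 0
Fixed-point form: x = (x² + 7)/(2x)
x₀ = 2.56

x_1 = g(2.560000) = 2.647187
x_2 = g(2.647187) = 2.645752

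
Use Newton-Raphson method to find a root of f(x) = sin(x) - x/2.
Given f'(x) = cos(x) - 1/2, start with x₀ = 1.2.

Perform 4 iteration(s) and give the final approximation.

f(x) = sin(x) - x/2
f'(x) = cos(x) - 1/2
x₀ = 1.2

Newton-Raphson formula: x_{n+1} = x_n - f(x_n)/f'(x_n)

Iteration 1:
  f(1.200000) = 0.332039
  f'(1.200000) = -0.137642
  x_1 = 1.200000 - 0.332039/(-0.137642) = 3.612334
Iteration 2:
  f(3.612334) = -2.259714
  f'(3.612334) = -1.391232
  x_2 = 3.612334 - (-2.259714)/(-1.391232) = 1.988080
Iteration 3:
  f(1.988080) = -0.079847
  f'(1.988080) = -0.905279
  x_3 = 1.988080 - (-0.079847)/(-0.905279) = 1.899879
Iteration 4:
  f(1.899879) = -0.003600
  f'(1.899879) = -0.823175
  x_4 = 1.899879 - (-0.003600)/(-0.823175) = 1.895505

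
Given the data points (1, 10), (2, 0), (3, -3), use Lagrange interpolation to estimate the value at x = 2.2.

Lagrange interpolation formula:
P(x) = Σ yᵢ × Lᵢ(x)
where Lᵢ(x) = Π_{j≠i} (x - xⱼ)/(xᵢ - xⱼ)

L_0(2.2) = (2.2 - 2)/(1 - 2) × (2.2 - 3)/(1 - 3) = -0.080000
L_1(2.2) = (2.2 - 1)/(2 - 1) × (2.2 - 3)/(2 - 3) = 0.960000
L_2(2.2) = (2.2 - 1)/(3 - 1) × (2.2 - 2)/(3 - 2) = 0.120000

P(2.2) = 10×L_0(2.2) + 0×L_1(2.2) + (-3)×L_2(2.2)
P(2.2) = -1.160000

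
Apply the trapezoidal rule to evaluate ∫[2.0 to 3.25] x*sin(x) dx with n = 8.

f(x) = x*sin(x)
a = 2.0, b = 3.25, n = 8
h = (b - a)/n = 0.156250

Trapezoidal rule: (h/2)[f(x₀) + 2f(x₁) + 2f(x₂) + ... + f(xₙ)]

x_0 = 2.0000, f(x_0) = 1.818595, coefficient = 1
x_1 = 2.1562, f(x_1) = 1.797151, coefficient = 2
x_2 = 2.3125, f(x_2) = 1.705050, coefficient = 2
x_3 = 2.4688, f(x_3) = 1.538554, coefficient = 2
x_4 = 2.6250, f(x_4) = 1.296541, coefficient = 2
x_5 = 2.7812, f(x_5) = 0.980655, coefficient = 2
x_6 = 2.9375, f(x_6) = 0.595369, coefficient = 2
x_7 = 3.0938, f(x_7) = 0.147957, coefficient = 2
x_8 = 3.2500, f(x_8) = -0.351634, coefficient = 1

I ≈ (0.156250/2) × 17.589511 = 1.374181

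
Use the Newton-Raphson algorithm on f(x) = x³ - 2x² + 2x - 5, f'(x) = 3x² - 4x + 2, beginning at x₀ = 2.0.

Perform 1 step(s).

f(x) = x³ - 2x² + 2x - 5
f'(x) = 3x² - 4x + 2
x₀ = 2.0

Newton-Raphson formula: x_{n+1} = x_n - f(x_n)/f'(x_n)

Iteration 1:
  f(2.000000) = -1.000000
  f'(2.000000) = 6.000000
  x_1 = 2.000000 - (-1.000000)/6.000000 = 2.166667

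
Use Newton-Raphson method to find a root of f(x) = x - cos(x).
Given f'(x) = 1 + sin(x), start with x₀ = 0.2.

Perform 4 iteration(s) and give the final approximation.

f(x) = x - cos(x)
f'(x) = 1 + sin(x)
x₀ = 0.2

Newton-Raphson formula: x_{n+1} = x_n - f(x_n)/f'(x_n)

Iteration 1:
  f(0.200000) = -0.780067
  f'(0.200000) = 1.198669
  x_1 = 0.200000 - (-0.780067)/1.198669 = 0.850777
Iteration 2:
  f(0.850777) = 0.191378
  f'(0.850777) = 1.751793
  x_2 = 0.850777 - 0.191378/1.751793 = 0.741530
Iteration 3:
  f(0.741530) = 0.004094
  f'(0.741530) = 1.675417
  x_3 = 0.741530 - 0.004094/1.675417 = 0.739086
Iteration 4:
  f(0.739086) = 0.000002
  f'(0.739086) = 1.673613
  x_4 = 0.739086 - 0.000002/1.673613 = 0.739085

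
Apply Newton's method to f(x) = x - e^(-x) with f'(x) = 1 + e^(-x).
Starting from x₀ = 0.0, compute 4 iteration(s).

f(x) = x - e^(-x)
f'(x) = 1 + e^(-x)
x₀ = 0.0

Newton-Raphson formula: x_{n+1} = x_n - f(x_n)/f'(x_n)

Iteration 1:
  f(0.000000) = -1.000000
  f'(0.000000) = 2.000000
  x_1 = 0.000000 - (-1.000000)/2.000000 = 0.500000
Iteration 2:
  f(0.500000) = -0.106531
  f'(0.500000) = 1.606531
  x_2 = 0.500000 - (-0.106531)/1.606531 = 0.566311
Iteration 3:
  f(0.566311) = -0.001305
  f'(0.566311) = 1.567616
  x_3 = 0.566311 - (-0.001305)/1.567616 = 0.567143
Iteration 4:
  f(0.567143) = 0.000000
  f'(0.567143) = 1.567143
  x_4 = 0.567143 - 0.000000/1.567143 = 0.567143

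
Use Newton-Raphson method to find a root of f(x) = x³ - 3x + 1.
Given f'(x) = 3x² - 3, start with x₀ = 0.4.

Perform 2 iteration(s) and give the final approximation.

f(x) = x³ - 3x + 1
f'(x) = 3x² - 3
x₀ = 0.4

Newton-Raphson formula: x_{n+1} = x_n - f(x_n)/f'(x_n)

Iteration 1:
  f(0.400000) = -0.136000
  f'(0.400000) = -2.520000
  x_1 = 0.400000 - (-0.136000)/(-2.520000) = 0.346032
Iteration 2:
  f(0.346032) = 0.003338
  f'(0.346032) = -2.640786
  x_2 = 0.346032 - 0.003338/(-2.640786) = 0.347296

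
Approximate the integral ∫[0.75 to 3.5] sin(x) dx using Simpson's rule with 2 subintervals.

f(x) = sin(x)
a = 0.75, b = 3.5, n = 2
h = (b - a)/n = 1.375000

Simpson's rule: (h/3)[f(x₀) + 4f(x₁) + 2f(x₂) + ... + f(xₙ)]

x_0 = 0.7500, f(x_0) = 0.681639, coefficient = 1
x_1 = 2.1250, f(x_1) = 0.850320, coefficient = 4
x_2 = 3.5000, f(x_2) = -0.350783, coefficient = 1

I ≈ (1.375000/3) × 3.732135 = 1.710562
Exact value: 1.668146
Error: 0.042416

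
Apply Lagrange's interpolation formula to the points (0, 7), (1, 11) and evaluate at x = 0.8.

Lagrange interpolation formula:
P(x) = Σ yᵢ × Lᵢ(x)
where Lᵢ(x) = Π_{j≠i} (x - xⱼ)/(xᵢ - xⱼ)

L_0(0.8) = (0.8 - 1)/(0 - 1) = 0.200000
L_1(0.8) = (0.8 - 0)/(1 - 0) = 0.800000

P(0.8) = 7×L_0(0.8) + 11×L_1(0.8)
P(0.8) = 10.200000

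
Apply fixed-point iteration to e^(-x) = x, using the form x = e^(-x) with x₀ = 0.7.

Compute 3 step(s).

Equation: e^(-x) = x
Fixed-point form: x = e^(-x)
x₀ = 0.7

x_1 = g(0.700000) = 0.496585
x_2 = g(0.496585) = 0.608605
x_3 = g(0.608605) = 0.544109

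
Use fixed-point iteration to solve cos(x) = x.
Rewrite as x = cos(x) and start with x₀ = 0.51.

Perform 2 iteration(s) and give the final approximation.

Equation: cos(x) = x
Fixed-point form: x = cos(x)
x₀ = 0.51

x_1 = g(0.510000) = 0.872745
x_2 = g(0.872745) = 0.642726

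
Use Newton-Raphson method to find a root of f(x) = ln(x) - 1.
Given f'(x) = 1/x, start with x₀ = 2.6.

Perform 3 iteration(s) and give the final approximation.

f(x) = ln(x) - 1
f'(x) = 1/x
x₀ = 2.6

Newton-Raphson formula: x_{n+1} = x_n - f(x_n)/f'(x_n)

Iteration 1:
  f(2.600000) = -0.044489
  f'(2.600000) = 0.384615
  x_1 = 2.600000 - (-0.044489)/0.384615 = 2.715670
Iteration 2:
  f(2.715670) = -0.000961
  f'(2.715670) = 0.368233
  x_2 = 2.715670 - (-0.000961)/0.368233 = 2.718281
Iteration 3:
  f(2.718281) = 0.000000
  f'(2.718281) = 0.367880
  x_3 = 2.718281 - 0.000000/0.367880 = 2.718282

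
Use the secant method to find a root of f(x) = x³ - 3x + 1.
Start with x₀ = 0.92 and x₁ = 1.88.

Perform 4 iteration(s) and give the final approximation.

f(x) = x³ - 3x + 1
x₀ = 0.92, x₁ = 1.88

Secant formula: x_{n+1} = x_n - f(x_n)(x_n - x_{n-1})/(f(x_n) - f(x_{n-1}))

Iteration 1:
  f(0.920000) = -0.981312
  f(1.880000) = 2.004672
  x_2 = 1.880000 - 2.004672×(1.880000 - 0.920000)/(2.004672 - (-0.981312))
       = 1.235494
Iteration 2:
  f(1.880000) = 2.004672
  f(1.235494) = -0.820568
  x_3 = 1.235494 - (-0.820568)×(1.235494 - 1.880000)/(-0.820568 - 2.004672)
       = 1.422685
Iteration 3:
  f(1.235494) = -0.820568
  f(1.422685) = -0.388493
  x_4 = 1.422685 - (-0.388493)×(1.422685 - 1.235494)/(-0.388493 - (-0.820568))
       = 1.590995
Iteration 4:
  f(1.422685) = -0.388493
  f(1.590995) = 0.254247
  x_5 = 1.590995 - 0.254247×(1.590995 - 1.422685)/(0.254247 - (-0.388493))
       = 1.524417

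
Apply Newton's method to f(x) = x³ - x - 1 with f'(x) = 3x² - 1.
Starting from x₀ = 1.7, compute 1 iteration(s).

f(x) = x³ - x - 1
f'(x) = 3x² - 1
x₀ = 1.7

Newton-Raphson formula: x_{n+1} = x_n - f(x_n)/f'(x_n)

Iteration 1:
  f(1.700000) = 2.213000
  f'(1.700000) = 7.670000
  x_1 = 1.700000 - 2.213000/7.670000 = 1.411473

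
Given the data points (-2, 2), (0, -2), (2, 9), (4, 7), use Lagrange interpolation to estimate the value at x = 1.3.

Lagrange interpolation formula:
P(x) = Σ yᵢ × Lᵢ(x)
where Lᵢ(x) = Π_{j≠i} (x - xⱼ)/(xᵢ - xⱼ)

L_0(1.3) = (1.3 - 0)/(-2 - 0) × (1.3 - 2)/(-2 - 2) × (1.3 - 4)/(-2 - 4) = -0.051187
L_1(1.3) = (1.3 - (-2))/(0 - (-2)) × (1.3 - 2)/(0 - 2) × (1.3 - 4)/(0 - 4) = 0.389812
L_2(1.3) = (1.3 - (-2))/(2 - (-2)) × (1.3 - 0)/(2 - 0) × (1.3 - 4)/(2 - 4) = 0.723938
L_3(1.3) = (1.3 - (-2))/(4 - (-2)) × (1.3 - 0)/(4 - 0) × (1.3 - 2)/(4 - 2) = -0.062562

P(1.3) = 2×L_0(1.3) + (-2)×L_1(1.3) + 9×L_2(1.3) + 7×L_3(1.3)
P(1.3) = 5.195500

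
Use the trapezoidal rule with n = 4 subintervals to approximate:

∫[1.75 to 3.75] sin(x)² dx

f(x) = sin(x)²
a = 1.75, b = 3.75, n = 4
h = (b - a)/n = 0.500000

Trapezoidal rule: (h/2)[f(x₀) + 2f(x₁) + 2f(x₂) + ... + f(xₙ)]

x_0 = 1.7500, f(x_0) = 0.968228, coefficient = 1
x_1 = 2.2500, f(x_1) = 0.605398, coefficient = 2
x_2 = 2.7500, f(x_2) = 0.145665, coefficient = 2
x_3 = 3.2500, f(x_3) = 0.011706, coefficient = 2
x_4 = 3.7500, f(x_4) = 0.326682, coefficient = 1

I ≈ (0.500000/2) × 2.820449 = 0.705112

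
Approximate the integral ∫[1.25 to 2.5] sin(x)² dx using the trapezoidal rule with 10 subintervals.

f(x) = sin(x)²
a = 1.25, b = 2.5, n = 10
h = (b - a)/n = 0.125000

Trapezoidal rule: (h/2)[f(x₀) + 2f(x₁) + 2f(x₂) + ... + f(xₙ)]

x_0 = 1.2500, f(x_0) = 0.900572, coefficient = 1
x_1 = 1.3750, f(x_1) = 0.962151, coefficient = 2
x_2 = 1.5000, f(x_2) = 0.994996, coefficient = 2
x_3 = 1.6250, f(x_3) = 0.997065, coefficient = 2
x_4 = 1.7500, f(x_4) = 0.968228, coefficient = 2
x_5 = 1.8750, f(x_5) = 0.910280, coefficient = 2
x_6 = 2.0000, f(x_6) = 0.826822, coefficient = 2
x_7 = 2.1250, f(x_7) = 0.723044, coefficient = 2
x_8 = 2.2500, f(x_8) = 0.605398, coefficient = 2
x_9 = 2.3750, f(x_9) = 0.481199, coefficient = 2
x_10 = 2.5000, f(x_10) = 0.358169, coefficient = 1

I ≈ (0.125000/2) × 16.197106 = 1.012319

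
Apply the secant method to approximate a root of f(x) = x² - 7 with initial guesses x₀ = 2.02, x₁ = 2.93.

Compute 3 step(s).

f(x) = x² - 7
x₀ = 2.02, x₁ = 2.93

Secant formula: x_{n+1} = x_n - f(x_n)(x_n - x_{n-1})/(f(x_n) - f(x_{n-1}))

Iteration 1:
  f(2.020000) = -2.919600
  f(2.930000) = 1.584900
  x_2 = 2.930000 - 1.584900×(2.930000 - 2.020000)/(1.584900 - (-2.919600))
       = 2.609818
Iteration 2:
  f(2.930000) = 1.584900
  f(2.609818) = -0.188849
  x_3 = 2.609818 - (-0.188849)×(2.609818 - 2.930000)/(-0.188849 - 1.584900)
       = 2.643908
Iteration 3:
  f(2.609818) = -0.188849
  f(2.643908) = -0.009753
  x_4 = 2.643908 - (-0.009753)×(2.643908 - 2.609818)/(-0.009753 - (-0.188849))
       = 2.645764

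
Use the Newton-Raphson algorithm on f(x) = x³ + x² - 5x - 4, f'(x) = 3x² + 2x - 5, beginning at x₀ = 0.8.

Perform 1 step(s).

f(x) = x³ + x² - 5x - 4
f'(x) = 3x² + 2x - 5
x₀ = 0.8

Newton-Raphson formula: x_{n+1} = x_n - f(x_n)/f'(x_n)

Iteration 1:
  f(0.800000) = -6.848000
  f'(0.800000) = -1.480000
  x_1 = 0.800000 - (-6.848000)/(-1.480000) = -3.827027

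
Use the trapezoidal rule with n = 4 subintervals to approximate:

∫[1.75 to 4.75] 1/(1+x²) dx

f(x) = 1/(1+x²)
a = 1.75, b = 4.75, n = 4
h = (b - a)/n = 0.750000

Trapezoidal rule: (h/2)[f(x₀) + 2f(x₁) + 2f(x₂) + ... + f(xₙ)]

x_0 = 1.7500, f(x_0) = 0.246154, coefficient = 1
x_1 = 2.5000, f(x_1) = 0.137931, coefficient = 2
x_2 = 3.2500, f(x_2) = 0.086486, coefficient = 2
x_3 = 4.0000, f(x_3) = 0.058824, coefficient = 2
x_4 = 4.7500, f(x_4) = 0.042440, coefficient = 1

I ≈ (0.750000/2) × 0.855076 = 0.320654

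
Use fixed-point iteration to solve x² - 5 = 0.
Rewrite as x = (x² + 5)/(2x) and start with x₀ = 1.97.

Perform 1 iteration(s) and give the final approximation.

Equation: x² - 5 = 0
Fixed-point form: x = (x² + 5)/(2x)
x₀ = 1.97

x_1 = g(1.970000) = 2.254036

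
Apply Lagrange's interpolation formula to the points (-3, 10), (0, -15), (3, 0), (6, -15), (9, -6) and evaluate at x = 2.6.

Lagrange interpolation formula:
P(x) = Σ yᵢ × Lᵢ(x)
where Lᵢ(x) = Π_{j≠i} (x - xⱼ)/(xᵢ - xⱼ)

L_0(2.6) = (2.6 - 0)/(-3 - 0) × (2.6 - 3)/(-3 - 3) × (2.6 - 6)/(-3 - 6) × (2.6 - 9)/(-3 - 9) = -0.011641
L_1(2.6) = (2.6 - (-3))/(0 - (-3)) × (2.6 - 3)/(0 - 3) × (2.6 - 6)/(0 - 6) × (2.6 - 9)/(0 - 9) = 0.100293
L_2(2.6) = (2.6 - (-3))/(3 - (-3)) × (2.6 - 0)/(3 - 0) × (2.6 - 6)/(3 - 6) × (2.6 - 9)/(3 - 9) = 0.977857
L_3(2.6) = (2.6 - (-3))/(6 - (-3)) × (2.6 - 0)/(6 - 0) × (2.6 - 3)/(6 - 3) × (2.6 - 9)/(6 - 9) = -0.076695
L_4(2.6) = (2.6 - (-3))/(9 - (-3)) × (2.6 - 0)/(9 - 0) × (2.6 - 3)/(9 - 3) × (2.6 - 6)/(9 - 6) = 0.010186

P(2.6) = 10×L_0(2.6) + (-15)×L_1(2.6) + 0×L_2(2.6) + (-15)×L_3(2.6) + (-6)×L_4(2.6)
P(2.6) = -0.531503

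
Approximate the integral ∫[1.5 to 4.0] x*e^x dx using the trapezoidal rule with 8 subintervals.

f(x) = x*e^x
a = 1.5, b = 4.0, n = 8
h = (b - a)/n = 0.312500

Trapezoidal rule: (h/2)[f(x₀) + 2f(x₁) + 2f(x₂) + ... + f(xₙ)]

x_0 = 1.5000, f(x_0) = 6.722534, coefficient = 1
x_1 = 1.8125, f(x_1) = 11.102909, coefficient = 2
x_2 = 2.1250, f(x_2) = 17.792407, coefficient = 2
x_3 = 2.4375, f(x_3) = 27.895710, coefficient = 2
x_4 = 2.7500, f(x_4) = 43.017238, coefficient = 2
x_5 = 3.0625, f(x_5) = 65.479137, coefficient = 2
x_6 = 3.3750, f(x_6) = 98.631958, coefficient = 2
x_7 = 3.6875, f(x_7) = 147.296671, coefficient = 2
x_8 = 4.0000, f(x_8) = 218.392600, coefficient = 1

I ≈ (0.312500/2) × 1047.547193 = 163.679249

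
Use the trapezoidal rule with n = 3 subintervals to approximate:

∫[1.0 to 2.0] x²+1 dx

f(x) = x²+1
a = 1.0, b = 2.0, n = 3
h = (b - a)/n = 0.333333

Trapezoidal rule: (h/2)[f(x₀) + 2f(x₁) + 2f(x₂) + ... + f(xₙ)]

x_0 = 1.0000, f(x_0) = 2.000000, coefficient = 1
x_1 = 1.3333, f(x_1) = 2.777778, coefficient = 2
x_2 = 1.6667, f(x_2) = 3.777778, coefficient = 2
x_3 = 2.0000, f(x_3) = 5.000000, coefficient = 1

I ≈ (0.333333/2) × 20.111111 = 3.351852
Exact value: 3.333333
Error: 0.018519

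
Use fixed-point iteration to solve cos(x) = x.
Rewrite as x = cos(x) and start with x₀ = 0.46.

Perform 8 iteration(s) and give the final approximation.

Equation: cos(x) = x
Fixed-point form: x = cos(x)
x₀ = 0.46

x_1 = g(0.460000) = 0.896052
x_2 = g(0.896052) = 0.624697
x_3 = g(0.624697) = 0.811140
x_4 = g(0.811140) = 0.688672
x_5 = g(0.688672) = 0.772091
x_6 = g(0.772091) = 0.716454
x_7 = g(0.716454) = 0.754139
x_8 = g(0.754139) = 0.728861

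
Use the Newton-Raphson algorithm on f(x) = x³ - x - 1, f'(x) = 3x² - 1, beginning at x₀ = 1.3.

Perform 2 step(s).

f(x) = x³ - x - 1
f'(x) = 3x² - 1
x₀ = 1.3

Newton-Raphson formula: x_{n+1} = x_n - f(x_n)/f'(x_n)

Iteration 1:
  f(1.300000) = -0.103000
  f'(1.300000) = 4.070000
  x_1 = 1.300000 - (-0.103000)/4.070000 = 1.325307
Iteration 2:
  f(1.325307) = 0.002514
  f'(1.325307) = 4.269317
  x_2 = 1.325307 - 0.002514/4.269317 = 1.324718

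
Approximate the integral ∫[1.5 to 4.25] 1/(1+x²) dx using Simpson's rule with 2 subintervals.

f(x) = 1/(1+x²)
a = 1.5, b = 4.25, n = 2
h = (b - a)/n = 1.375000

Simpson's rule: (h/3)[f(x₀) + 4f(x₁) + 2f(x₂) + ... + f(xₙ)]

x_0 = 1.5000, f(x_0) = 0.307692, coefficient = 1
x_1 = 2.8750, f(x_1) = 0.107926, coefficient = 4
x_2 = 4.2500, f(x_2) = 0.052459, coefficient = 1

I ≈ (1.375000/3) × 0.791855 = 0.362933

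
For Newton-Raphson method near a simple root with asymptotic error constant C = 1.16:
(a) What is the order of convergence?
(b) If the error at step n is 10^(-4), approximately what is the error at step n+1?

(a) Newton-Raphson has quadratic (order 2) convergence near simple roots.
    This means |e_{n+1}| ≈ C|e_n|².

(b) With |e_n| = 10^(-4) and C = 1.16:
    |e_{n+1}| ≈ 1.16 × (10^(-4))² = 1.16 × 10^(-8)

(a) 2 (quadratic); (b) |e_{n+1}| ≈ 1.160e-08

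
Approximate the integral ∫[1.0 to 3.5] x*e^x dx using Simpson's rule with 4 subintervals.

f(x) = x*e^x
a = 1.0, b = 3.5, n = 4
h = (b - a)/n = 0.625000

Simpson's rule: (h/3)[f(x₀) + 4f(x₁) + 2f(x₂) + ... + f(xₙ)]

x_0 = 1.0000, f(x_0) = 2.718282, coefficient = 1
x_1 = 1.6250, f(x_1) = 8.252431, coefficient = 4
x_2 = 2.2500, f(x_2) = 21.347406, coefficient = 2
x_3 = 2.8750, f(x_3) = 50.960594, coefficient = 4
x_4 = 3.5000, f(x_4) = 115.904082, coefficient = 1

I ≈ (0.625000/3) × 398.169276 = 82.951933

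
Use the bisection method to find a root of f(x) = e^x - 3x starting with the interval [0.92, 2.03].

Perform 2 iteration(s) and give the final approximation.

f(x) = e^x - 3x
Initial interval: [0.92, 2.03]

Iteration 1:
  c_1 = (0.920000 + 2.030000)/2 = 1.475000
  f(c_1) = f(1.475000) = -0.053964
  f(a) × f(c) ≥ 0, new interval: [1.475000, 2.030000]
Iteration 2:
  c_2 = (1.475000 + 2.030000)/2 = 1.752500
  f(c_2) = f(1.752500) = 0.511507
  f(a) × f(c) < 0, new interval: [1.475000, 1.752500]

After 2 iteration(s), the approximation is c_2 = 1.752500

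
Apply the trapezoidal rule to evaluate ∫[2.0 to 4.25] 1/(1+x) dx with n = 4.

f(x) = 1/(1+x)
a = 2.0, b = 4.25, n = 4
h = (b - a)/n = 0.562500

Trapezoidal rule: (h/2)[f(x₀) + 2f(x₁) + 2f(x₂) + ... + f(xₙ)]

x_0 = 2.0000, f(x_0) = 0.333333, coefficient = 1
x_1 = 2.5625, f(x_1) = 0.280702, coefficient = 2
x_2 = 3.1250, f(x_2) = 0.242424, coefficient = 2
x_3 = 3.6875, f(x_3) = 0.213333, coefficient = 2
x_4 = 4.2500, f(x_4) = 0.190476, coefficient = 1

I ≈ (0.562500/2) × 1.996728 = 0.561580
Exact value: 0.559616
Error: 0.001964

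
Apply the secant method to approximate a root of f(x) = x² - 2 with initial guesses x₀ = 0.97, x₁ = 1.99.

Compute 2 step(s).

f(x) = x² - 2
x₀ = 0.97, x₁ = 1.99

Secant formula: x_{n+1} = x_n - f(x_n)(x_n - x_{n-1})/(f(x_n) - f(x_{n-1}))

Iteration 1:
  f(0.970000) = -1.059100
  f(1.990000) = 1.960100
  x_2 = 1.990000 - 1.960100×(1.990000 - 0.970000)/(1.960100 - (-1.059100))
       = 1.327804
Iteration 2:
  f(1.990000) = 1.960100
  f(1.327804) = -0.236936
  x_3 = 1.327804 - (-0.236936)×(1.327804 - 1.990000)/(-0.236936 - 1.960100)
       = 1.399218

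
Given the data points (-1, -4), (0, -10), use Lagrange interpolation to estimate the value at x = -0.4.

Lagrange interpolation formula:
P(x) = Σ yᵢ × Lᵢ(x)
where Lᵢ(x) = Π_{j≠i} (x - xⱼ)/(xᵢ - xⱼ)

L_0(-0.4) = (-0.4 - 0)/(-1 - 0) = 0.400000
L_1(-0.4) = (-0.4 - (-1))/(0 - (-1)) = 0.600000

P(-0.4) = (-4)×L_0(-0.4) + (-10)×L_1(-0.4)
P(-0.4) = -7.600000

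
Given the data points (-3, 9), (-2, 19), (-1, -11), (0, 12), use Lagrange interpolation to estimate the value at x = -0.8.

Lagrange interpolation formula:
P(x) = Σ yᵢ × Lᵢ(x)
where Lᵢ(x) = Π_{j≠i} (x - xⱼ)/(xᵢ - xⱼ)

L_0(-0.8) = (-0.8 - (-2))/(-3 - (-2)) × (-0.8 - (-1))/(-3 - (-1)) × (-0.8 - 0)/(-3 - 0) = 0.032000
L_1(-0.8) = (-0.8 - (-3))/(-2 - (-3)) × (-0.8 - (-1))/(-2 - (-1)) × (-0.8 - 0)/(-2 - 0) = -0.176000
L_2(-0.8) = (-0.8 - (-3))/(-1 - (-3)) × (-0.8 - (-2))/(-1 - (-2)) × (-0.8 - 0)/(-1 - 0) = 1.056000
L_3(-0.8) = (-0.8 - (-3))/(0 - (-3)) × (-0.8 - (-2))/(0 - (-2)) × (-0.8 - (-1))/(0 - (-1)) = 0.088000

P(-0.8) = 9×L_0(-0.8) + 19×L_1(-0.8) + (-11)×L_2(-0.8) + 12×L_3(-0.8)
P(-0.8) = -13.616000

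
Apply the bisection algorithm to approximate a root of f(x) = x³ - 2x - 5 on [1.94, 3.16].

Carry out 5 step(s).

f(x) = x³ - 2x - 5
Initial interval: [1.94, 3.16]

Iteration 1:
  c_1 = (1.940000 + 3.160000)/2 = 2.550000
  f(c_1) = f(2.550000) = 6.481375
  f(a) × f(c) < 0, new interval: [1.940000, 2.550000]
Iteration 2:
  c_2 = (1.940000 + 2.550000)/2 = 2.245000
  f(c_2) = f(2.245000) = 1.824856
  f(a) × f(c) < 0, new interval: [1.940000, 2.245000]
Iteration 3:
  c_3 = (1.940000 + 2.245000)/2 = 2.092500
  f(c_3) = f(2.092500) = -0.022871
  f(a) × f(c) ≥ 0, new interval: [2.092500, 2.245000]
Iteration 4:
  c_4 = (2.092500 + 2.245000)/2 = 2.168750
  f(c_4) = f(2.168750) = 0.863165
  f(a) × f(c) < 0, new interval: [2.092500, 2.168750]
Iteration 5:
  c_5 = (2.092500 + 2.168750)/2 = 2.130625
  f(c_5) = f(2.130625) = 0.410856
  f(a) × f(c) < 0, new interval: [2.092500, 2.130625]

After 5 iteration(s), the approximation is c_5 = 2.130625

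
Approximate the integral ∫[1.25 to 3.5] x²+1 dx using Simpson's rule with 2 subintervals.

f(x) = x²+1
a = 1.25, b = 3.5, n = 2
h = (b - a)/n = 1.125000

Simpson's rule: (h/3)[f(x₀) + 4f(x₁) + 2f(x₂) + ... + f(xₙ)]

x_0 = 1.2500, f(x_0) = 2.562500, coefficient = 1
x_1 = 2.3750, f(x_1) = 6.640625, coefficient = 4
x_2 = 3.5000, f(x_2) = 13.250000, coefficient = 1

I ≈ (1.125000/3) × 42.375000 = 15.890625
Exact value: 15.890625
Error: 0.000000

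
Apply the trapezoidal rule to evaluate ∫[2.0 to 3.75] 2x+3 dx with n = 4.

f(x) = 2x+3
a = 2.0, b = 3.75, n = 4
h = (b - a)/n = 0.437500

Trapezoidal rule: (h/2)[f(x₀) + 2f(x₁) + 2f(x₂) + ... + f(xₙ)]

x_0 = 2.0000, f(x_0) = 7.000000, coefficient = 1
x_1 = 2.4375, f(x_1) = 7.875000, coefficient = 2
x_2 = 2.8750, f(x_2) = 8.750000, coefficient = 2
x_3 = 3.3125, f(x_3) = 9.625000, coefficient = 2
x_4 = 3.7500, f(x_4) = 10.500000, coefficient = 1

I ≈ (0.437500/2) × 70.000000 = 15.312500
Exact value: 15.312500
Error: 0.000000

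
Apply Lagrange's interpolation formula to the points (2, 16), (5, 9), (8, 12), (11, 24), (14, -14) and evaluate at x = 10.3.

Lagrange interpolation formula:
P(x) = Σ yᵢ × Lᵢ(x)
where Lᵢ(x) = Π_{j≠i} (x - xⱼ)/(xᵢ - xⱼ)

L_0(10.3) = (10.3 - 5)/(2 - 5) × (10.3 - 8)/(2 - 8) × (10.3 - 11)/(2 - 11) × (10.3 - 14)/(2 - 14) = 0.016241
L_1(10.3) = (10.3 - 2)/(5 - 2) × (10.3 - 8)/(5 - 8) × (10.3 - 11)/(5 - 11) × (10.3 - 14)/(5 - 14) = -0.101735
L_2(10.3) = (10.3 - 2)/(8 - 2) × (10.3 - 5)/(8 - 5) × (10.3 - 11)/(8 - 11) × (10.3 - 14)/(8 - 14) = 0.351648
L_3(10.3) = (10.3 - 2)/(11 - 2) × (10.3 - 5)/(11 - 5) × (10.3 - 8)/(11 - 8) × (10.3 - 14)/(11 - 14) = 0.770278
L_4(10.3) = (10.3 - 2)/(14 - 2) × (10.3 - 5)/(14 - 5) × (10.3 - 8)/(14 - 8) × (10.3 - 11)/(14 - 11) = -0.036432

P(10.3) = 16×L_0(10.3) + 9×L_1(10.3) + 12×L_2(10.3) + 24×L_3(10.3) + (-14)×L_4(10.3)
P(10.3) = 22.560732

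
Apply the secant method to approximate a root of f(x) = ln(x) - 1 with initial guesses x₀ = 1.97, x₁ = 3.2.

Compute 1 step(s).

f(x) = ln(x) - 1
x₀ = 1.97, x₁ = 3.2

Secant formula: x_{n+1} = x_n - f(x_n)(x_n - x_{n-1})/(f(x_n) - f(x_{n-1}))

Iteration 1:
  f(1.970000) = -0.321966
  f(3.200000) = 0.163151
  x_2 = 3.200000 - 0.163151×(3.200000 - 1.970000)/(0.163151 - (-0.321966))
       = 2.786336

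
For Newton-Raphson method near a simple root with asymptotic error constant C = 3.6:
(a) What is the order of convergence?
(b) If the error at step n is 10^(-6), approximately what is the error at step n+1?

(a) Newton-Raphson has quadratic (order 2) convergence near simple roots.
    This means |e_{n+1}| ≈ C|e_n|².

(b) With |e_n| = 10^(-6) and C = 3.6:
    |e_{n+1}| ≈ 3.6 × (10^(-6))² = 3.6 × 10^(-12)

(a) 2 (quadratic); (b) |e_{n+1}| ≈ 3.600e-12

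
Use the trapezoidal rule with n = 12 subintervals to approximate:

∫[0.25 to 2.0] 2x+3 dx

f(x) = 2x+3
a = 0.25, b = 2.0, n = 12
h = (b - a)/n = 0.145833

Trapezoidal rule: (h/2)[f(x₀) + 2f(x₁) + 2f(x₂) + ... + f(xₙ)]

x_0 = 0.2500, f(x_0) = 3.500000, coefficient = 1
x_1 = 0.3958, f(x_1) = 3.791667, coefficient = 2
x_2 = 0.5417, f(x_2) = 4.083333, coefficient = 2
x_3 = 0.6875, f(x_3) = 4.375000, coefficient = 2
x_4 = 0.8333, f(x_4) = 4.666667, coefficient = 2
x_5 = 0.9792, f(x_5) = 4.958333, coefficient = 2
x_6 = 1.1250, f(x_6) = 5.250000, coefficient = 2
x_7 = 1.2708, f(x_7) = 5.541667, coefficient = 2
x_8 = 1.4167, f(x_8) = 5.833333, coefficient = 2
x_9 = 1.5625, f(x_9) = 6.125000, coefficient = 2
x_10 = 1.7083, f(x_10) = 6.416667, coefficient = 2
x_11 = 1.8542, f(x_11) = 6.708333, coefficient = 2
x_12 = 2.0000, f(x_12) = 7.000000, coefficient = 1

I ≈ (0.145833/2) × 126.000000 = 9.187500
Exact value: 9.187500
Error: 0.000000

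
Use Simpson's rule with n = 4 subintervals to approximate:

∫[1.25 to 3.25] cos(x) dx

f(x) = cos(x)
a = 1.25, b = 3.25, n = 4
h = (b - a)/n = 0.500000

Simpson's rule: (h/3)[f(x₀) + 4f(x₁) + 2f(x₂) + ... + f(xₙ)]

x_0 = 1.2500, f(x_0) = 0.315322, coefficient = 1
x_1 = 1.7500, f(x_1) = -0.178246, coefficient = 4
x_2 = 2.2500, f(x_2) = -0.628174, coefficient = 2
x_3 = 2.7500, f(x_3) = -0.924302, coefficient = 4
x_4 = 3.2500, f(x_4) = -0.994130, coefficient = 1

I ≈ (0.500000/3) × -6.345348 = -1.057558
Exact value: -1.057180
Error: 0.000378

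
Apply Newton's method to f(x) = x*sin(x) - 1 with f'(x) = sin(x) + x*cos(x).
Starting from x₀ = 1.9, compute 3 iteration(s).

f(x) = x*sin(x) - 1
f'(x) = sin(x) + x*cos(x)
x₀ = 1.9

Newton-Raphson formula: x_{n+1} = x_n - f(x_n)/f'(x_n)

Iteration 1:
  f(1.900000) = 0.797970
  f'(1.900000) = 0.332050
  x_1 = 1.900000 - 0.797970/0.332050 = -0.503163
Iteration 2:
  f(-0.503163) = -0.757375
  f'(-0.503163) = -0.923001
  x_2 = -0.503163 - (-0.757375)/(-0.923001) = -1.323720
Iteration 3:
  f(-1.323720) = 0.283521
  f'(-1.323720) = -1.293374
  x_3 = -1.323720 - 0.283521/(-1.293374) = -1.104510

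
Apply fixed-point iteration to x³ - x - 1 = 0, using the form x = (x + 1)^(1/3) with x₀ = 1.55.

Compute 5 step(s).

Equation: x³ - x - 1 = 0
Fixed-point form: x = (x + 1)^(1/3)
x₀ = 1.55

x_1 = g(1.550000) = 1.366197
x_2 = g(1.366197) = 1.332550
x_3 = g(1.332550) = 1.326204
x_4 = g(1.326204) = 1.325000
x_5 = g(1.325000) = 1.324772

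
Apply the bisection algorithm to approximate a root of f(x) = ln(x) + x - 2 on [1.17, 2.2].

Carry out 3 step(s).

f(x) = ln(x) + x - 2
Initial interval: [1.17, 2.2]

Iteration 1:
  c_1 = (1.170000 + 2.200000)/2 = 1.685000
  f(c_1) = f(1.685000) = 0.206766
  f(a) × f(c) < 0, new interval: [1.170000, 1.685000]
Iteration 2:
  c_2 = (1.170000 + 1.685000)/2 = 1.427500
  f(c_2) = f(1.427500) = -0.216575
  f(a) × f(c) ≥ 0, new interval: [1.427500, 1.685000]
Iteration 3:
  c_3 = (1.427500 + 1.685000)/2 = 1.556250
  f(c_3) = f(1.556250) = -0.001471
  f(a) × f(c) ≥ 0, new interval: [1.556250, 1.685000]

After 3 iteration(s), the approximation is c_3 = 1.556250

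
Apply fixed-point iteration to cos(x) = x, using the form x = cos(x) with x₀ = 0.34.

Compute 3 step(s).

Equation: cos(x) = x
Fixed-point form: x = cos(x)
x₀ = 0.34

x_1 = g(0.340000) = 0.942755
x_2 = g(0.942755) = 0.587561
x_3 = g(0.587561) = 0.832295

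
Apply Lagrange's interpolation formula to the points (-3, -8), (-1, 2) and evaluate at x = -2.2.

Lagrange interpolation formula:
P(x) = Σ yᵢ × Lᵢ(x)
where Lᵢ(x) = Π_{j≠i} (x - xⱼ)/(xᵢ - xⱼ)

L_0(-2.2) = (-2.2 - (-1))/(-3 - (-1)) = 0.600000
L_1(-2.2) = (-2.2 - (-3))/(-1 - (-3)) = 0.400000

P(-2.2) = (-8)×L_0(-2.2) + 2×L_1(-2.2)
P(-2.2) = -4.000000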